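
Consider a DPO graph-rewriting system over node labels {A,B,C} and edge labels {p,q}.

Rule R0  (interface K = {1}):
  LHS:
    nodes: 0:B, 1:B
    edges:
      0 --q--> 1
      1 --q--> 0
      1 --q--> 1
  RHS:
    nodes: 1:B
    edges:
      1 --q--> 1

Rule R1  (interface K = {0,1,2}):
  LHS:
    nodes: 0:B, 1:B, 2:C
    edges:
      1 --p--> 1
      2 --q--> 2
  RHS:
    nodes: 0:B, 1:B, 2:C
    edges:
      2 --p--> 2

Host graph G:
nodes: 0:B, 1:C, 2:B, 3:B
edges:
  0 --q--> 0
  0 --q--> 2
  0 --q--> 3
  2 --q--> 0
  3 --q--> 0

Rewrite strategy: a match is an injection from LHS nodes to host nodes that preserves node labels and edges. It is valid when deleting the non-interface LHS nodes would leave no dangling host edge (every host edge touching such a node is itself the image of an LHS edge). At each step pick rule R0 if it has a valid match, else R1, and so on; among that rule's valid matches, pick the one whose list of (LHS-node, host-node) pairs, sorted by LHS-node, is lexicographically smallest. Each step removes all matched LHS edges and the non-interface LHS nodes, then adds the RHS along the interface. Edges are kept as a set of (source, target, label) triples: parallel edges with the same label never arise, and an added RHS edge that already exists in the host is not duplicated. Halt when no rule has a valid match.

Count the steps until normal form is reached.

[0] host  ⇒  4 nodes, 5 edges  {0-q->0 0-q->2 0-q->3 2-q->0 3-q->0}
[1] R0 @ {0↦2, 1↦0}  ⇒  3 nodes, 3 edges  {0-q->0 0-q->3 3-q->0}
[2] R0 @ {0↦3, 1↦0}  ⇒  2 nodes, 1 edges  {0-q->0}
final graph: no rule applies after step 2

Answer: 2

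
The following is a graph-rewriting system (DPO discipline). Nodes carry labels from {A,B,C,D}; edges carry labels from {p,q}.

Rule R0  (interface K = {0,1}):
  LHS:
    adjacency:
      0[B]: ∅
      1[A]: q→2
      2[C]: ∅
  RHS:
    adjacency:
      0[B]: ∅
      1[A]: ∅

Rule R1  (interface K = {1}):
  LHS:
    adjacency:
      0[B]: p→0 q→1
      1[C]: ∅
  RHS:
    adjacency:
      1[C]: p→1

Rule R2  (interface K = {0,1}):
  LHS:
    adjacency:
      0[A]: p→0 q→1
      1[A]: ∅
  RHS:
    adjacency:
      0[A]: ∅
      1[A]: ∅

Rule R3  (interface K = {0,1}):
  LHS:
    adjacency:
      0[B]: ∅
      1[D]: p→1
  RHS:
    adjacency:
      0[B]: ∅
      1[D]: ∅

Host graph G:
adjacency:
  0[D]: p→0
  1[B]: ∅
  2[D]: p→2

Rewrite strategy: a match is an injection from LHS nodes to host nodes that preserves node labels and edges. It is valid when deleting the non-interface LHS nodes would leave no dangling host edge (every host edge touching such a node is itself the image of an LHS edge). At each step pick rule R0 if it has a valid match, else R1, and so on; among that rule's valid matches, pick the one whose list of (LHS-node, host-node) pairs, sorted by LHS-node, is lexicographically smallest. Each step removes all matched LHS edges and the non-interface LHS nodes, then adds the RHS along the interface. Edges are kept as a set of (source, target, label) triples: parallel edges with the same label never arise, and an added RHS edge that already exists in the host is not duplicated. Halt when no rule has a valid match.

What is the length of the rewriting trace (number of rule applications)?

Answer: 2

Derivation:
start.  V:3 E:2  edges: 0-p->0 2-p->2
1. fire R3 via {0↦1, 1↦0}  →  V:3 E:1  edges: 2-p->2
2. fire R3 via {0↦1, 1↦2}  →  V:3 E:0  edges: ∅
normal form: no rule applies after step 2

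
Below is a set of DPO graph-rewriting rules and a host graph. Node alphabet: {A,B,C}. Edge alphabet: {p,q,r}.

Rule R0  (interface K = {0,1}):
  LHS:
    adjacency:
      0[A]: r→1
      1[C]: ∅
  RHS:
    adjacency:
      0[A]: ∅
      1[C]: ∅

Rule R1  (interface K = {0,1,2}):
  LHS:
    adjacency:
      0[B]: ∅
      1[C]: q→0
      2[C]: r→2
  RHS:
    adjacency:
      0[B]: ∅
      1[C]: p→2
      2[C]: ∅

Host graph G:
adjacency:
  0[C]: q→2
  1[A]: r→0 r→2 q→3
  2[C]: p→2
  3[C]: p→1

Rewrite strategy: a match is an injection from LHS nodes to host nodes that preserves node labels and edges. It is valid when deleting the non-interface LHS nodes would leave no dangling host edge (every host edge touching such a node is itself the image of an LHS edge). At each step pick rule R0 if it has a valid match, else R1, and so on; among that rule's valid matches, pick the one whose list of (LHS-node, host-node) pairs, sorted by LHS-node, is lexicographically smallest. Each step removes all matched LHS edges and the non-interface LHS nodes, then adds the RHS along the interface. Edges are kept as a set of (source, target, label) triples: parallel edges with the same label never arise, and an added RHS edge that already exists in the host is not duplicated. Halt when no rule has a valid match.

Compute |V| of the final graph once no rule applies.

Answer: 4

Rewrite trace:
start.  V:4 E:6  edges: 0-q->2 1-r->0 1-r->2 1-q->3 2-p->2 3-p->1
1. fire R0 via {0↦1, 1↦0}  →  V:4 E:5  edges: 0-q->2 1-r->2 1-q->3 2-p->2 3-p->1
2. fire R0 via {0↦1, 1↦2}  →  V:4 E:4  edges: 0-q->2 1-q->3 2-p->2 3-p->1
final graph: no rule applies after step 2
NF nodes: {0:C, 1:A, 2:C, 3:C}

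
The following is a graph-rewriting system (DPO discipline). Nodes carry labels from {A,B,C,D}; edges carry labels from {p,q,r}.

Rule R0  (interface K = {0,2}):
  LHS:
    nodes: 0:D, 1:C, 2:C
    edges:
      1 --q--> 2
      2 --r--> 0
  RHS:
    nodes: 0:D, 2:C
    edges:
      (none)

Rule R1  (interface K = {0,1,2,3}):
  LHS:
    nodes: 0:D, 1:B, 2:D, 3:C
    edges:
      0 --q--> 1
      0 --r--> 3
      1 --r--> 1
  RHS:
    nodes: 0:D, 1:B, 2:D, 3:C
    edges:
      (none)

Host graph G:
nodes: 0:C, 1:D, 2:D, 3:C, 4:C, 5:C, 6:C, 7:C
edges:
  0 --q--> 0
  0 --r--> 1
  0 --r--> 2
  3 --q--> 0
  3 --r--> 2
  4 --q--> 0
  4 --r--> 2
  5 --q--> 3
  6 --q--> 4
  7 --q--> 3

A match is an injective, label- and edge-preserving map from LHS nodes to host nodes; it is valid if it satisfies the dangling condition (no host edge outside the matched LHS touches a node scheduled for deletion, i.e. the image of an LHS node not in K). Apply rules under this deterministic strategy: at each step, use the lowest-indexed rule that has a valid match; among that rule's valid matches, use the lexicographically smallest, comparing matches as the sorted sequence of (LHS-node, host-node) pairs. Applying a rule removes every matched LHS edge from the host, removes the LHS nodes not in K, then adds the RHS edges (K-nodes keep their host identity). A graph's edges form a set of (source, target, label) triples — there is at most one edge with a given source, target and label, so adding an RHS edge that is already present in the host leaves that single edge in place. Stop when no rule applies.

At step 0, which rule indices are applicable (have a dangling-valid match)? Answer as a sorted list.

R0: 3 valid matches — {0↦2, 1↦5, 2↦3}, {0↦2, 1↦6, 2↦4}, {0↦2, 1↦7, 2↦3}
R1: no valid match — LHS pattern not found

Answer: [R0]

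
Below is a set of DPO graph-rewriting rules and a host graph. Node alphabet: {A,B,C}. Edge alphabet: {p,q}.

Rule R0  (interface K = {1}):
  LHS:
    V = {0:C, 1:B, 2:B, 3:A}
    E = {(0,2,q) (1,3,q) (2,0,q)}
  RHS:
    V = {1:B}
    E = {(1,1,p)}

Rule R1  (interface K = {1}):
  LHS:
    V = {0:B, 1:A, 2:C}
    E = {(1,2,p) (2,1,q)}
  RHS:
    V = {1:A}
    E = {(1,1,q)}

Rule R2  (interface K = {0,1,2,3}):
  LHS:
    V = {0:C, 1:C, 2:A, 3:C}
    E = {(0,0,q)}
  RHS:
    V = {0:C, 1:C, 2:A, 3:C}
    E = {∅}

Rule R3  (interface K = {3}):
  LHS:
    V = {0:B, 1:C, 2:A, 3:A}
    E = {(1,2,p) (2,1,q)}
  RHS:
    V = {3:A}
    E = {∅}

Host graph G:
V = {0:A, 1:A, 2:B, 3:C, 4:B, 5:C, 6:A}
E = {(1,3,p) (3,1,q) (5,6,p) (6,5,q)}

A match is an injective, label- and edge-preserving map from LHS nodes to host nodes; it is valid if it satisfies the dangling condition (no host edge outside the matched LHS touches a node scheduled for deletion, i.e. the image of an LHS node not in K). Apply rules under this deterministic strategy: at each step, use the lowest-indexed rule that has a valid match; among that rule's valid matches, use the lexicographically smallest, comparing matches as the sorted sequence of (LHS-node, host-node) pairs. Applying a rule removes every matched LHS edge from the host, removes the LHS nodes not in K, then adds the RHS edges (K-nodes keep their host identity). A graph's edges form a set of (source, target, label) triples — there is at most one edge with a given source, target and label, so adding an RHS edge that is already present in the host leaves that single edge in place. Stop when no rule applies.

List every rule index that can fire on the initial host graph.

Answer: [R1,R3]

Rewrite trace:
R0: no valid match — LHS pattern not found
R1: 2 valid matches — {0↦2, 1↦1, 2↦3}, {0↦4, 1↦1, 2↦3}
R2: no valid match — LHS pattern not found
R3: 4 valid matches — {0↦2, 1↦5, 2↦6, 3↦0}, {0↦2, 1↦5, 2↦6, 3↦1}, {0↦4, 1↦5, 2↦6, 3↦0} (+1 more)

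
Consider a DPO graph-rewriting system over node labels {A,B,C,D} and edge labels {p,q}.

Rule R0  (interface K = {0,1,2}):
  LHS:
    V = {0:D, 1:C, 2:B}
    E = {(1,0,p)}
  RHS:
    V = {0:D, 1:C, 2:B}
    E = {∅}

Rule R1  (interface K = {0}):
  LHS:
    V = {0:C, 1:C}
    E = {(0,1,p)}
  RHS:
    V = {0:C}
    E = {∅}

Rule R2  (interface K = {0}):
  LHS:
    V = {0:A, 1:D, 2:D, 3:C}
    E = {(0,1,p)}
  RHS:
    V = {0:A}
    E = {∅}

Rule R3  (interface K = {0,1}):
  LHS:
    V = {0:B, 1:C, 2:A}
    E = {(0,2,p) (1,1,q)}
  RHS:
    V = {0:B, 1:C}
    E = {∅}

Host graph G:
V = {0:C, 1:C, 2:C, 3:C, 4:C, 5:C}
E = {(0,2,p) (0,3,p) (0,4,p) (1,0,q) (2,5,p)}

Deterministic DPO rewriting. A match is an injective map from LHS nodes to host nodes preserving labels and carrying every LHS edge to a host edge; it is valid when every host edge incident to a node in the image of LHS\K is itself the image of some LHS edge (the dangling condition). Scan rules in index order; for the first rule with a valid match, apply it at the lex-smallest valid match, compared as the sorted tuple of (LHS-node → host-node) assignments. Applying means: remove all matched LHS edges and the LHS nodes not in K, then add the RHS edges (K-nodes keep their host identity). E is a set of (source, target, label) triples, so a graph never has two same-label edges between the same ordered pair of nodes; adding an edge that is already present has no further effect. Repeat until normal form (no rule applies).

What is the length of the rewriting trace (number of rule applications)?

start.  V:6 E:5  edges: 0-p->2 0-p->3 0-p->4 1-q->0 2-p->5
1. fire R1 via {0↦0, 1↦3}  →  V:5 E:4  edges: 0-p->2 0-p->4 1-q->0 2-p->5
2. fire R1 via {0↦0, 1↦4}  →  V:4 E:3  edges: 0-p->2 1-q->0 2-p->5
3. fire R1 via {0↦2, 1↦5}  →  V:3 E:2  edges: 0-p->2 1-q->0
4. fire R1 via {0↦0, 1↦2}  →  V:2 E:1  edges: 1-q->0
normal form: no rule applies after step 4

Answer: 4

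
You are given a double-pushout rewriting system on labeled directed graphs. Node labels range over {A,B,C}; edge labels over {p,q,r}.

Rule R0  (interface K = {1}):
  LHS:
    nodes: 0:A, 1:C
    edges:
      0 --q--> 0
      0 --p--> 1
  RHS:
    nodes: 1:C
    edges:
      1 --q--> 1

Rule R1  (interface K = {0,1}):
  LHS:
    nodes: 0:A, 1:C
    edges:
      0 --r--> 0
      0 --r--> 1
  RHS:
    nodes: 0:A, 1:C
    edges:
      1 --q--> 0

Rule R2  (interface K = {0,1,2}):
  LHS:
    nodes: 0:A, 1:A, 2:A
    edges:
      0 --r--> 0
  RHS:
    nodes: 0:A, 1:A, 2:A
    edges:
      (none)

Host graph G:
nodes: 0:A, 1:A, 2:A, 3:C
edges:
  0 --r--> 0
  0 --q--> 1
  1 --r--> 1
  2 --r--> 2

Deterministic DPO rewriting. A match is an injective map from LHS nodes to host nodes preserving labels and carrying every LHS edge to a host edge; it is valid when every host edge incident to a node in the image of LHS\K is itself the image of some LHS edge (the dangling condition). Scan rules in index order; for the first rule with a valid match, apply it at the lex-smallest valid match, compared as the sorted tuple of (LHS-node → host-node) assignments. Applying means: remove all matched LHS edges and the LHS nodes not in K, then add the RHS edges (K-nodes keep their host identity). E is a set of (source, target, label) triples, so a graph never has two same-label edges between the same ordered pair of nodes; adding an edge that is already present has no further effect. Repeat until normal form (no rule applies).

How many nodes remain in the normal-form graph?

Answer: 4

Derivation:
initial: |V|=4 |E|=4  E = 0-r->0 0-q->1 1-r->1 2-r->2
step 1: apply R2 at {0↦0, 1↦1, 2↦2}  → |V|=4 |E|=3  E = 0-q->1 1-r->1 2-r->2
step 2: apply R2 at {0↦1, 1↦0, 2↦2}  → |V|=4 |E|=2  E = 0-q->1 2-r->2
step 3: apply R2 at {0↦2, 1↦0, 2↦1}  → |V|=4 |E|=1  E = 0-q->1
final graph: no rule applies after step 3
NF nodes: {0:A, 1:A, 2:A, 3:C}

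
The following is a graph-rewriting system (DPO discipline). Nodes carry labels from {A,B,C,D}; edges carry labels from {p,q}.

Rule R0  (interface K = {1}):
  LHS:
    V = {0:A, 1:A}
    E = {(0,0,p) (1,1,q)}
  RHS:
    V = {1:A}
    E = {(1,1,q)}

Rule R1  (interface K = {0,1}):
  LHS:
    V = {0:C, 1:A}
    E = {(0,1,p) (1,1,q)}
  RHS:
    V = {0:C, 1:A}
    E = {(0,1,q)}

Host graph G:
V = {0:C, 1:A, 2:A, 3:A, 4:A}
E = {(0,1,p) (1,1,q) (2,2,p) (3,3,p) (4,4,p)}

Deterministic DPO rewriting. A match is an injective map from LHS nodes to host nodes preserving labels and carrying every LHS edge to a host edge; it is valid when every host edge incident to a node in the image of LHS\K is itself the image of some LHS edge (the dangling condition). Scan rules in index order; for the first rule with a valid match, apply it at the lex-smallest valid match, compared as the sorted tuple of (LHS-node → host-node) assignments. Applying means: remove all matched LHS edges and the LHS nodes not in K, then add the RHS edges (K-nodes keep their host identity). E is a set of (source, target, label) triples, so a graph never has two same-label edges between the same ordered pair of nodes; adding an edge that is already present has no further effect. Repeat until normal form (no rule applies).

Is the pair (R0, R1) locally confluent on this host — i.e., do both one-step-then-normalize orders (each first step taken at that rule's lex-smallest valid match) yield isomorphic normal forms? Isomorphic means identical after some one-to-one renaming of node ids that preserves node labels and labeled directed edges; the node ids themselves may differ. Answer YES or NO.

Answer: NO

Rewrite trace:
branch R0-first: apply at {0↦2, 1↦1} → |E|=4, then 3 more step(s) → NF |V|=2 |E|=1 V={0:C, 1:A} E=0-q->1
branch R1-first: apply at {0↦0, 1↦1} → |E|=4, then 0 more step(s) → NF |V|=5 |E|=4 V={0:C, 1:A, 2:A, 3:A, 4:A} E=0-q->1 2-p->2 3-p->3 4-p->4
graphs not isomorphic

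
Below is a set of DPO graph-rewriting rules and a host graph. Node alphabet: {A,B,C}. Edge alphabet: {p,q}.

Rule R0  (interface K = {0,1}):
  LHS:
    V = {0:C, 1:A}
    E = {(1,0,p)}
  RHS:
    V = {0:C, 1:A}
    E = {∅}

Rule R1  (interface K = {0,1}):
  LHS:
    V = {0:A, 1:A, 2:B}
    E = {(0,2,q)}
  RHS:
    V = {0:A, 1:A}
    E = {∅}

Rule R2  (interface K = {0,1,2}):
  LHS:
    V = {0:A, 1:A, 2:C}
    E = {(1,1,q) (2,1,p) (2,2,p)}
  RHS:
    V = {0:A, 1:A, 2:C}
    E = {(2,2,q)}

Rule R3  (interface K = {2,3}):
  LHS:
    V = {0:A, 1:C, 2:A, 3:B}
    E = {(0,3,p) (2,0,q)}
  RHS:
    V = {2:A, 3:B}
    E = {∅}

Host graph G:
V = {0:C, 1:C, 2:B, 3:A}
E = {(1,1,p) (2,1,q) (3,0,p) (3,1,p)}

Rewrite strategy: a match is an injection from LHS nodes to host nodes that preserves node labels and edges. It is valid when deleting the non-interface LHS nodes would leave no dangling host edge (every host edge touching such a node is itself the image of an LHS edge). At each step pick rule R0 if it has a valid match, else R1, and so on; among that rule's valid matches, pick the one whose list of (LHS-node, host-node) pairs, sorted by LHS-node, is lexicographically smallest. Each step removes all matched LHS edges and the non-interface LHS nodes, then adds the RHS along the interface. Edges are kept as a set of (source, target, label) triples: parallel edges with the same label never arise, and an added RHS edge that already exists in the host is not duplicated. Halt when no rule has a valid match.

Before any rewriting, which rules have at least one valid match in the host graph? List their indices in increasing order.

R0: 2 valid matches — {0↦0, 1↦3}, {0↦1, 1↦3}
R1: no valid match — LHS pattern not found
R2: no valid match — LHS pattern not found
R3: no valid match — LHS pattern not found

Answer: [R0]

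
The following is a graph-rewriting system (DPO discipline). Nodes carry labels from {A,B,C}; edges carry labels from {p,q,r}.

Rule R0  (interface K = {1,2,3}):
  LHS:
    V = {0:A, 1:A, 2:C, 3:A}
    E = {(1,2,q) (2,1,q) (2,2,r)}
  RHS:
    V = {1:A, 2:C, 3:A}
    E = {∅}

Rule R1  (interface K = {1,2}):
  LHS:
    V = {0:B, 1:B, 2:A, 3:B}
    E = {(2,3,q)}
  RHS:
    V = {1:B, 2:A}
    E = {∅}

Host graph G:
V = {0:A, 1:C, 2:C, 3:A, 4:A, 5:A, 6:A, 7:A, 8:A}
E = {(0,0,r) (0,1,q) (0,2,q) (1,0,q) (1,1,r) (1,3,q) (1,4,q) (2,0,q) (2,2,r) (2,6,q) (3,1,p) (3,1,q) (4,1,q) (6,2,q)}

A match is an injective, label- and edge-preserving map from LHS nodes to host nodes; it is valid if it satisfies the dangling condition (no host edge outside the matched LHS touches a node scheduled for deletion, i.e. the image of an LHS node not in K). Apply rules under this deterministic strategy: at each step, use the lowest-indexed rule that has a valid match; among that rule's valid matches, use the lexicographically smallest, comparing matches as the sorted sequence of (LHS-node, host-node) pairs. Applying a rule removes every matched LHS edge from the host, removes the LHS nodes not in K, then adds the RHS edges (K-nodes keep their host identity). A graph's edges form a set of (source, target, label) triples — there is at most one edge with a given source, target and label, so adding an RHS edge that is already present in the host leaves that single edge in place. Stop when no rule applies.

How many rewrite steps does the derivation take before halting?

Answer: 2

Derivation:
[0] host  ⇒  9 nodes, 14 edges  {0-r->0 0-q->1 0-q->2 1-q->0 1-r->1 1-q->3 1-q->4 2-q->0 2-r->2 2-q->6 3-p->1 3-q->1 4-q->1 6-q->2}
[1] R0 @ {0↦5, 1↦0, 2↦1, 3↦3}  ⇒  8 nodes, 11 edges  {0-r->0 0-q->2 1-q->3 1-q->4 2-q->0 2-r->2 2-q->6 3-p->1 3-q->1 4-q->1 6-q->2}
[2] R0 @ {0↦7, 1↦0, 2↦2, 3↦3}  ⇒  7 nodes, 8 edges  {0-r->0 1-q->3 1-q->4 2-q->6 3-p->1 3-q->1 4-q->1 6-q->2}
final graph: no rule applies after step 2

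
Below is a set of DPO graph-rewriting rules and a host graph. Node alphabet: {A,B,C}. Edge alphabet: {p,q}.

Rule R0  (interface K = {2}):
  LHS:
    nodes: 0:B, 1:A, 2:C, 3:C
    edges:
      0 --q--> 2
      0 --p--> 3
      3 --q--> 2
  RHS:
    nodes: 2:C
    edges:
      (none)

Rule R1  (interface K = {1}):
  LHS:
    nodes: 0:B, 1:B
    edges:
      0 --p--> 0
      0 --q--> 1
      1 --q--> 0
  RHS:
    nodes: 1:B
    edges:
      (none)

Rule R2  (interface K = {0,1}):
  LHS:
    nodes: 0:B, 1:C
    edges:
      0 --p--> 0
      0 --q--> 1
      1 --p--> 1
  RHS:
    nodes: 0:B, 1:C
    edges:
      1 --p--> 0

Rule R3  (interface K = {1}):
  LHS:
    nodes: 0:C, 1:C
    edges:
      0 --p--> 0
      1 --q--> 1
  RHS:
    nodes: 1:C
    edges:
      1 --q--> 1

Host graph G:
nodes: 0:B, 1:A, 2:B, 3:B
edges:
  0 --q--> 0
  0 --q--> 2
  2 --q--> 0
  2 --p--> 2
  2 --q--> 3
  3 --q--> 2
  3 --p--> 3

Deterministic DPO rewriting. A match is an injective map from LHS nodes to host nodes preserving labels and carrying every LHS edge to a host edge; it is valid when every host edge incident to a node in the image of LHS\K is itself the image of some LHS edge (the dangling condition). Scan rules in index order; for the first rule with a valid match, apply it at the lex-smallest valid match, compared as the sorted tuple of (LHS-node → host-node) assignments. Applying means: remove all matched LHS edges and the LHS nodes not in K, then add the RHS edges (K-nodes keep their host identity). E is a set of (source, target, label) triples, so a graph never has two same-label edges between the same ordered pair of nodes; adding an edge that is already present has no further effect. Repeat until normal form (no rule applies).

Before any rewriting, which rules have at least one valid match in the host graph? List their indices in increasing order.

Answer: [R1]

Rewrite trace:
R0: no valid match — LHS pattern not found
R1: 1 valid match — {0↦3, 1↦2}
R2: no valid match — LHS pattern not found
R3: no valid match — LHS pattern not found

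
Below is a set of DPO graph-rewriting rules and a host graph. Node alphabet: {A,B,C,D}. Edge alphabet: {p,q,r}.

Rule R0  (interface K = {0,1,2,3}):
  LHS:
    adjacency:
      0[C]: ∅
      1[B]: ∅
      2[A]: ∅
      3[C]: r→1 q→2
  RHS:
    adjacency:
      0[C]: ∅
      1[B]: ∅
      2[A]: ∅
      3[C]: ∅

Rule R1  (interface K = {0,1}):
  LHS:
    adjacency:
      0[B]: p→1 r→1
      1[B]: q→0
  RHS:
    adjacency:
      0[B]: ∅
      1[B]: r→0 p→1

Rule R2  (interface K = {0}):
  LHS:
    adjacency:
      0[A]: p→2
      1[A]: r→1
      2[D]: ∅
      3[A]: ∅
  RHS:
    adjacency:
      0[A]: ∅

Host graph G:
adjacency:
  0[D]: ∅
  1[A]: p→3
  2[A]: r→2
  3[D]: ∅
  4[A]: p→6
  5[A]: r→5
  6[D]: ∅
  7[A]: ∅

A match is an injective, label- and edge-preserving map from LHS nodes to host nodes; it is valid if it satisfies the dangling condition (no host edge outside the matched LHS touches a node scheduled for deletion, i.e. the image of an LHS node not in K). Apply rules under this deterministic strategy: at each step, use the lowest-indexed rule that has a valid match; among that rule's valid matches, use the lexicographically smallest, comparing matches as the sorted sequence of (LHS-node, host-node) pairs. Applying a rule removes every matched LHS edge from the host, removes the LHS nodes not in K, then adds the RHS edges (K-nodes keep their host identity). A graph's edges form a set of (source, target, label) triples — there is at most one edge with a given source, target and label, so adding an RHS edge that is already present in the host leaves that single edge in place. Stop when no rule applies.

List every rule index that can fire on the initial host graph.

R0: no valid match — LHS pattern not found
R1: no valid match — LHS pattern not found
R2: 4 valid matches — {0↦1, 1↦2, 2↦3, 3↦7}, {0↦1, 1↦5, 2↦3, 3↦7}, {0↦4, 1↦2, 2↦6, 3↦7} (+1 more)

Answer: [R2]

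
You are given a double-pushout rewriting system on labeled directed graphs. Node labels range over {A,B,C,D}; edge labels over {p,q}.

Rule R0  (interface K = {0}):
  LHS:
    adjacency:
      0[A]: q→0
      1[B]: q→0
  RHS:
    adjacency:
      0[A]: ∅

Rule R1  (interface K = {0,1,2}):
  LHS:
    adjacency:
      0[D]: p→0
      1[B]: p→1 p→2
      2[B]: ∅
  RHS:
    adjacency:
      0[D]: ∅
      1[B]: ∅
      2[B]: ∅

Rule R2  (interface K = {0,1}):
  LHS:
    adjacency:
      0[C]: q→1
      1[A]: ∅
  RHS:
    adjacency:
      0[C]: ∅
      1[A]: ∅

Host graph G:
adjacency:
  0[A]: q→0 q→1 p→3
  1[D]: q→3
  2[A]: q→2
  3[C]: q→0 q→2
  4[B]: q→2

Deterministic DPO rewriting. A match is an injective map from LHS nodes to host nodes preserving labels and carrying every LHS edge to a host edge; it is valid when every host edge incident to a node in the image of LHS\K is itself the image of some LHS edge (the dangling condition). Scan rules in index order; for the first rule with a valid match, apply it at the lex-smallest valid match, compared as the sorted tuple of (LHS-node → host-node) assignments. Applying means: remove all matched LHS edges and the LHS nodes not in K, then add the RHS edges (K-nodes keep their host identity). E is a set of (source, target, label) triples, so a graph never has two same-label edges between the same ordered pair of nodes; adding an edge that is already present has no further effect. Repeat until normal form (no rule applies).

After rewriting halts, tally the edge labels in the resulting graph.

Answer: p:1 q:3

Derivation:
initial: |V|=5 |E|=8  E = 0-q->0 0-q->1 0-p->3 1-q->3 2-q->2 3-q->0 3-q->2 4-q->2
step 1: apply R0 at {0↦2, 1↦4}  → |V|=4 |E|=6  E = 0-q->0 0-q->1 0-p->3 1-q->3 3-q->0 3-q->2
step 2: apply R2 at {0↦3, 1↦0}  → |V|=4 |E|=5  E = 0-q->0 0-q->1 0-p->3 1-q->3 3-q->2
step 3: apply R2 at {0↦3, 1↦2}  → |V|=4 |E|=4  E = 0-q->0 0-q->1 0-p->3 1-q->3
halt: no rule applies after step 3
NF edges: [(0, 0, 'q'), (0, 1, 'q'), (0, 3, 'p'), (1, 3, 'q')]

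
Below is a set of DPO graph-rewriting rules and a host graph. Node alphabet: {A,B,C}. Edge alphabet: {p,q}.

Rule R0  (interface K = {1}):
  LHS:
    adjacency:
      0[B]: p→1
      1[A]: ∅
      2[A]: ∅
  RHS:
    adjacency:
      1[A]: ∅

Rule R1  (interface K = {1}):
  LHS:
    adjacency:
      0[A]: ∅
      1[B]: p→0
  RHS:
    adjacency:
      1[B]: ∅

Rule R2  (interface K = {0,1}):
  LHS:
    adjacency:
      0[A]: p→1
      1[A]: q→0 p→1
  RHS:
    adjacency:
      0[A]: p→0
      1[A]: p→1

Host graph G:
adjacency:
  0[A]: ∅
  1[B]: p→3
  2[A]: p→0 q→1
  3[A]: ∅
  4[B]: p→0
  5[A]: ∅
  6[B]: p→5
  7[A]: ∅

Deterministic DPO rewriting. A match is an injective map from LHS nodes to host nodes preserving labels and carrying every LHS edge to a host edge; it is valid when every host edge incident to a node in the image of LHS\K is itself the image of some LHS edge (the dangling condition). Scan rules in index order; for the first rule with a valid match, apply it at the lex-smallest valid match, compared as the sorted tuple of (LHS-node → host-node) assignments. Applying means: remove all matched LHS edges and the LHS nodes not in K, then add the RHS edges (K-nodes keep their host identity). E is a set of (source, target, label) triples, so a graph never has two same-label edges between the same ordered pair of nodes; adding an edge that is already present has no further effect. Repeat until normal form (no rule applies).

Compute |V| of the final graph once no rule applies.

Answer: 4

Rewrite trace:
initial: |V|=8 |E|=5  E = 1-p->3 2-p->0 2-q->1 4-p->0 6-p->5
step 1: apply R0 at {0↦4, 1↦0, 2↦7}  → |V|=6 |E|=4  E = 1-p->3 2-p->0 2-q->1 6-p->5
step 2: apply R1 at {0↦3, 1↦1}  → |V|=5 |E|=3  E = 2-p->0 2-q->1 6-p->5
step 3: apply R1 at {0↦5, 1↦6}  → |V|=4 |E|=2  E = 2-p->0 2-q->1
final graph: no rule applies after step 3
NF nodes: {0:A, 1:B, 2:A, 6:B}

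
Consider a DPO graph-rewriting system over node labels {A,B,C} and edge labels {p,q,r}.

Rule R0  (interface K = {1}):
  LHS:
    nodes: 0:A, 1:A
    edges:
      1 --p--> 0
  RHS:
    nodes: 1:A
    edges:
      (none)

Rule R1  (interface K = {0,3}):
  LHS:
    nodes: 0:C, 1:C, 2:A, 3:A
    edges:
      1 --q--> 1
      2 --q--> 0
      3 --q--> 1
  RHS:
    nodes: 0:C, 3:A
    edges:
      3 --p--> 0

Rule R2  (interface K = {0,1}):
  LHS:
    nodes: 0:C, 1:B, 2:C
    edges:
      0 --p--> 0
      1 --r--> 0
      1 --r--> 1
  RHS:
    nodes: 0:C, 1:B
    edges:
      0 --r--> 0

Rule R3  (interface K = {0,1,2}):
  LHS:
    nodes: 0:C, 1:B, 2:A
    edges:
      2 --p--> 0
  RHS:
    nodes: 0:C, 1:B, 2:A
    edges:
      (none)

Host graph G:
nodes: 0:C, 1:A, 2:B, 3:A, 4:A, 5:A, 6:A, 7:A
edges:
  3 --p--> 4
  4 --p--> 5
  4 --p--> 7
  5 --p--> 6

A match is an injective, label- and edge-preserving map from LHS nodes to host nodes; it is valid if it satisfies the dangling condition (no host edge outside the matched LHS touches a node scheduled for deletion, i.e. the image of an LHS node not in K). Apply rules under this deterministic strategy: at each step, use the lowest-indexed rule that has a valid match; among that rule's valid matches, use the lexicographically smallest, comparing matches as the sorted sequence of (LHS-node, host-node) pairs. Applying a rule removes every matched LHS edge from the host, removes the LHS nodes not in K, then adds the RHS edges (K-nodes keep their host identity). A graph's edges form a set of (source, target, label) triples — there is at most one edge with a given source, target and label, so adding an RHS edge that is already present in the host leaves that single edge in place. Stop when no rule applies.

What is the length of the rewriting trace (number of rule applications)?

start.  V:8 E:4  edges: 3-p->4 4-p->5 4-p->7 5-p->6
1. fire R0 via {0↦6, 1↦5}  →  V:7 E:3  edges: 3-p->4 4-p->5 4-p->7
2. fire R0 via {0↦5, 1↦4}  →  V:6 E:2  edges: 3-p->4 4-p->7
3. fire R0 via {0↦7, 1↦4}  →  V:5 E:1  edges: 3-p->4
4. fire R0 via {0↦4, 1↦3}  →  V:4 E:0  edges: ∅
final graph: no rule applies after step 4

Answer: 4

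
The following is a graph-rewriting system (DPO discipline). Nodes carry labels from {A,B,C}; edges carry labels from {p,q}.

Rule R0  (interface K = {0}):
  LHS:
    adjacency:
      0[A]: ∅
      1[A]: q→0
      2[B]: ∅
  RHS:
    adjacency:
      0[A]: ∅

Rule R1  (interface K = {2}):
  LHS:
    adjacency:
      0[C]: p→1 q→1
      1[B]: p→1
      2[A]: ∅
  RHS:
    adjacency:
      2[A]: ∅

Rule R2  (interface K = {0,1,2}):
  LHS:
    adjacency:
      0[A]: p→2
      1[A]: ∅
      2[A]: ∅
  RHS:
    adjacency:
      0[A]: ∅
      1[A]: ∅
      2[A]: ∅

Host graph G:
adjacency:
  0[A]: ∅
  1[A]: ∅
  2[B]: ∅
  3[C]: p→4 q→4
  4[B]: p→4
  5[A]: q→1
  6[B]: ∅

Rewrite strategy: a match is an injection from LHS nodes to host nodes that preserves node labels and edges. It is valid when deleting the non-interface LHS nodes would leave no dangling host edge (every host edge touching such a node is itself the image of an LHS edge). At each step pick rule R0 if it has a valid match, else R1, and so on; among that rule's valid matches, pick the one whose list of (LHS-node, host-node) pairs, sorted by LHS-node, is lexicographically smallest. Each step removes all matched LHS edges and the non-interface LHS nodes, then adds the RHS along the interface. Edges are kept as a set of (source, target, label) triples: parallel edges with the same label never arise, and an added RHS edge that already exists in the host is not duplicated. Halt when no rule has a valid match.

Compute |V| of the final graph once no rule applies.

[0] host  ⇒  7 nodes, 4 edges  {3-p->4 3-q->4 4-p->4 5-q->1}
[1] R0 @ {0↦1, 1↦5, 2↦2}  ⇒  5 nodes, 3 edges  {3-p->4 3-q->4 4-p->4}
[2] R1 @ {0↦3, 1↦4, 2↦0}  ⇒  3 nodes, 0 edges  {∅}
halt: no rule applies after step 2
NF nodes: {0:A, 1:A, 6:B}

Answer: 3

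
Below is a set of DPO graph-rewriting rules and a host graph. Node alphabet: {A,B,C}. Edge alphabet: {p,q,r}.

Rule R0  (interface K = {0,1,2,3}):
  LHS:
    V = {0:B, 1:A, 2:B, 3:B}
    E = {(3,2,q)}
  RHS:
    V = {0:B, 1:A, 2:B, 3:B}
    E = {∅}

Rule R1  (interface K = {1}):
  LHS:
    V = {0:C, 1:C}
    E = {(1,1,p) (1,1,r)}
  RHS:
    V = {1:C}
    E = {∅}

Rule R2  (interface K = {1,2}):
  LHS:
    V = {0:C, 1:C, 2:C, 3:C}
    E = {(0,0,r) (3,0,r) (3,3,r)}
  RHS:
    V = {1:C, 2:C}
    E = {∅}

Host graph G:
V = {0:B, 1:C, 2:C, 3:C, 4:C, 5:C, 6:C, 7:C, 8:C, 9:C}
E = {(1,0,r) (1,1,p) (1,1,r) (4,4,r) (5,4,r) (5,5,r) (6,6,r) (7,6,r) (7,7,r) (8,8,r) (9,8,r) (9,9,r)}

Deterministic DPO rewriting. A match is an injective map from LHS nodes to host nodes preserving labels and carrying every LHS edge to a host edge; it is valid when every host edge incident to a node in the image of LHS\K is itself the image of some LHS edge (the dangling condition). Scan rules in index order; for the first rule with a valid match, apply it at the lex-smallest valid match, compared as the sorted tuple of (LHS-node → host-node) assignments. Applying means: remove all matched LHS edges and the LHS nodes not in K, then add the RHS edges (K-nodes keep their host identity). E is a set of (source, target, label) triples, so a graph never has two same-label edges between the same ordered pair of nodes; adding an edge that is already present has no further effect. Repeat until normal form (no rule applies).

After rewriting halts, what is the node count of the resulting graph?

initial: |V|=10 |E|=12  E = 1-r->0 1-p->1 1-r->1 4-r->4 5-r->4 5-r->5 6-r->6 7-r->6 7-r->7 8-r->8 9-r->8 9-r->9
step 1: apply R1 at {0↦2, 1↦1}  → |V|=9 |E|=10  E = 1-r->0 4-r->4 5-r->4 5-r->5 6-r->6 7-r->6 7-r->7 8-r->8 9-r->8 9-r->9
step 2: apply R2 at {0↦4, 1↦1, 2↦3, 3↦5}  → |V|=7 |E|=7  E = 1-r->0 6-r->6 7-r->6 7-r->7 8-r->8 9-r->8 9-r->9
step 3: apply R2 at {0↦6, 1↦1, 2↦3, 3↦7}  → |V|=5 |E|=4  E = 1-r->0 8-r->8 9-r->8 9-r->9
step 4: apply R2 at {0↦8, 1↦1, 2↦3, 3↦9}  → |V|=3 |E|=1  E = 1-r->0
halt: no rule applies after step 4
NF nodes: {0:B, 1:C, 3:C}

Answer: 3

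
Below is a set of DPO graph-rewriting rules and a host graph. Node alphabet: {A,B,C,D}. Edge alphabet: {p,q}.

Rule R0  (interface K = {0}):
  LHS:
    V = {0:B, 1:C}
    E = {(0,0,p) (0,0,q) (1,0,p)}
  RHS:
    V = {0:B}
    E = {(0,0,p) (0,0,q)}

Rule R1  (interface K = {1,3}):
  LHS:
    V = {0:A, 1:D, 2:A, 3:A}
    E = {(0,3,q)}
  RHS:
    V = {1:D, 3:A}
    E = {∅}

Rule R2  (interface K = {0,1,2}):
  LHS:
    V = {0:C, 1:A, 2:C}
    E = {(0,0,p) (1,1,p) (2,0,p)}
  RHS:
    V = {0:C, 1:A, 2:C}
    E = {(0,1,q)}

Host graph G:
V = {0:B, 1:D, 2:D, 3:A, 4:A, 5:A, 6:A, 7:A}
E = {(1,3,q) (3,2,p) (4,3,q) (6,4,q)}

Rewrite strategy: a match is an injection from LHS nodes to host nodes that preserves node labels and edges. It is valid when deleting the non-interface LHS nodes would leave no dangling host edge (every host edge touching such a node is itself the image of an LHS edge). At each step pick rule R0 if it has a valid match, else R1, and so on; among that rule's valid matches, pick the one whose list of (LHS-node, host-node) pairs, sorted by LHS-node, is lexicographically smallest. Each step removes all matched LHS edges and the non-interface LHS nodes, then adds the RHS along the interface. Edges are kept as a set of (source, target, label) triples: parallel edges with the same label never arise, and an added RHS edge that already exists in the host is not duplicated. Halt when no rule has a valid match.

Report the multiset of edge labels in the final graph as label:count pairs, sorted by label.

Answer: p:1 q:1

Steps:
initial: |V|=8 |E|=4  E = 1-q->3 3-p->2 4-q->3 6-q->4
step 1: apply R1 at {0↦6, 1↦1, 2↦5, 3↦4}  → |V|=6 |E|=3  E = 1-q->3 3-p->2 4-q->3
step 2: apply R1 at {0↦4, 1↦1, 2↦7, 3↦3}  → |V|=4 |E|=2  E = 1-q->3 3-p->2
normal form: no rule applies after step 2
NF edges: [(1, 3, 'q'), (3, 2, 'p')]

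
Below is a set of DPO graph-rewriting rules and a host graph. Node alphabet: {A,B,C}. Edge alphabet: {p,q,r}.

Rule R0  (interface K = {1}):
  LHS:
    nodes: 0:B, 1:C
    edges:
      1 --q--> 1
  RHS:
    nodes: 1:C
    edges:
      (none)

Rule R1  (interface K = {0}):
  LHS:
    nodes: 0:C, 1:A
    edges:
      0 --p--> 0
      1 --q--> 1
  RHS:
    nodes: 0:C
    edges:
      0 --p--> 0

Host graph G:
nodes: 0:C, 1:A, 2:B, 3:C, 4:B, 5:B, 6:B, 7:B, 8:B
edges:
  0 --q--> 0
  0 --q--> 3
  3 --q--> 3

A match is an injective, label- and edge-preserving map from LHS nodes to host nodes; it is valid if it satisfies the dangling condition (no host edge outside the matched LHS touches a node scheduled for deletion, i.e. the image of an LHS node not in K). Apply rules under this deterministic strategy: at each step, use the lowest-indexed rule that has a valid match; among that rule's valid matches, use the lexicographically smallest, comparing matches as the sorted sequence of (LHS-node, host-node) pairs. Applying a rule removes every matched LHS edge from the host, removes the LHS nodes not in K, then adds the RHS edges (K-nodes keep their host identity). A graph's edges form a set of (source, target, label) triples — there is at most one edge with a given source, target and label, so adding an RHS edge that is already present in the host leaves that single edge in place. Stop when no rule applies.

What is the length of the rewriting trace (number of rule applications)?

Answer: 2

Rewrite trace:
[0] host  ⇒  9 nodes, 3 edges  {0-q->0 0-q->3 3-q->3}
[1] R0 @ {0↦2, 1↦0}  ⇒  8 nodes, 2 edges  {0-q->3 3-q->3}
[2] R0 @ {0↦4, 1↦3}  ⇒  7 nodes, 1 edges  {0-q->3}
normal form: no rule applies after step 2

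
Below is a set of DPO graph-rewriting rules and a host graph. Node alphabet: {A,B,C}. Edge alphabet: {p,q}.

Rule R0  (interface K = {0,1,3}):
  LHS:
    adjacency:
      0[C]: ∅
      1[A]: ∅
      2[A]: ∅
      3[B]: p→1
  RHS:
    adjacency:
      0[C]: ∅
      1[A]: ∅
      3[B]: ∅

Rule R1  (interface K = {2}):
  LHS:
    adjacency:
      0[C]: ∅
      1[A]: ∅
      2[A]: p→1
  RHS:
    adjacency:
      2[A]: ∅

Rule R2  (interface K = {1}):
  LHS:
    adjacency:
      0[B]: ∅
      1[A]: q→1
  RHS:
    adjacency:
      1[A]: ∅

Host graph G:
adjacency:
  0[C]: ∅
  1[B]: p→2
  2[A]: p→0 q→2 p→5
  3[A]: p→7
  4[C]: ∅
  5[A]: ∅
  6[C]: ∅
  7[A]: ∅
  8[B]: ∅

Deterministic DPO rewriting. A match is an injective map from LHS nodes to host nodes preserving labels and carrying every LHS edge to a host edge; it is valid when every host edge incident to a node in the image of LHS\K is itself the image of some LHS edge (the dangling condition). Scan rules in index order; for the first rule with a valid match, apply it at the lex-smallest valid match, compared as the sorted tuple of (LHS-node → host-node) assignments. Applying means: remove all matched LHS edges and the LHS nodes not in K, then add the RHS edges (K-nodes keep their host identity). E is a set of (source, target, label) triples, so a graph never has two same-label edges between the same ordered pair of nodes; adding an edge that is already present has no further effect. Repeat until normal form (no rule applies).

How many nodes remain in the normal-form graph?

Answer: 3

Rewrite trace:
start.  V:9 E:5  edges: 1-p->2 2-p->0 2-q->2 2-p->5 3-p->7
1. fire R1 via {0↦4, 1↦5, 2↦2}  →  V:7 E:4  edges: 1-p->2 2-p->0 2-q->2 3-p->7
2. fire R1 via {0↦6, 1↦7, 2↦3}  →  V:5 E:3  edges: 1-p->2 2-p->0 2-q->2
3. fire R0 via {0↦0, 1↦2, 2↦3, 3↦1}  →  V:4 E:2  edges: 2-p->0 2-q->2
4. fire R2 via {0↦1, 1↦2}  →  V:3 E:1  edges: 2-p->0
normal form: no rule applies after step 4
NF nodes: {0:C, 2:A, 8:B}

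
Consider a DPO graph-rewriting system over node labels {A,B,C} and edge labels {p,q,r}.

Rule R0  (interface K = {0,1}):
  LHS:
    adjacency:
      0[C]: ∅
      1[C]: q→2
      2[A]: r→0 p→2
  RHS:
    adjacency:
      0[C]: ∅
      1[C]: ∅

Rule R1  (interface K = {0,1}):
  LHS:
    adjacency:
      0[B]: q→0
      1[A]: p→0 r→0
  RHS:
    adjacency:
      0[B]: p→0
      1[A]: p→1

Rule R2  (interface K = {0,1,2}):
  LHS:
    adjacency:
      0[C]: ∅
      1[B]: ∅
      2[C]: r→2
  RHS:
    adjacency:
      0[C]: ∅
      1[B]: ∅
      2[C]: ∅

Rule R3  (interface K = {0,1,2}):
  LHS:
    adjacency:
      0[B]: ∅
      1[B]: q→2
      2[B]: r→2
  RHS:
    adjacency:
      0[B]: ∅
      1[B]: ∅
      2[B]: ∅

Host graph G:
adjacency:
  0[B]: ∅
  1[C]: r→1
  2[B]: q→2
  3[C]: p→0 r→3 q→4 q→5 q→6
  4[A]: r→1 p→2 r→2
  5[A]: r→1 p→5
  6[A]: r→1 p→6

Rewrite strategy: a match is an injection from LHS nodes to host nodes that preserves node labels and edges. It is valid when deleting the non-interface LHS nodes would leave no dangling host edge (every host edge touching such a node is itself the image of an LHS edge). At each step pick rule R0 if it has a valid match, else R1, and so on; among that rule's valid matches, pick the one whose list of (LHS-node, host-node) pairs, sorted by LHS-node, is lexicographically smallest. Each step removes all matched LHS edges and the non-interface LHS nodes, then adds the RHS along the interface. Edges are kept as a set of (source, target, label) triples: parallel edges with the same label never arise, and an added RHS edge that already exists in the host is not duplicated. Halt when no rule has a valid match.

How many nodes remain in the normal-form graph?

Answer: 4

Rewrite trace:
[0] host  ⇒  7 nodes, 14 edges  {1-r->1 2-q->2 3-p->0 3-r->3 3-q->4 3-q->5 3-q->6 4-r->1 4-p->2 4-r->2 5-r->1 5-p->5 6-r->1 6-p->6}
[1] R0 @ {0↦1, 1↦3, 2↦5}  ⇒  6 nodes, 11 edges  {1-r->1 2-q->2 3-p->0 3-r->3 3-q->4 3-q->6 4-r->1 4-p->2 4-r->2 6-r->1 6-p->6}
[2] R0 @ {0↦1, 1↦3, 2↦6}  ⇒  5 nodes, 8 edges  {1-r->1 2-q->2 3-p->0 3-r->3 3-q->4 4-r->1 4-p->2 4-r->2}
[3] R1 @ {0↦2, 1↦4}  ⇒  5 nodes, 7 edges  {1-r->1 2-p->2 3-p->0 3-r->3 3-q->4 4-r->1 4-p->4}
[4] R0 @ {0↦1, 1↦3, 2↦4}  ⇒  4 nodes, 4 edges  {1-r->1 2-p->2 3-p->0 3-r->3}
[5] R2 @ {0↦1, 1↦0, 2↦3}  ⇒  4 nodes, 3 edges  {1-r->1 2-p->2 3-p->0}
[6] R2 @ {0↦3, 1↦0, 2↦1}  ⇒  4 nodes, 2 edges  {2-p->2 3-p->0}
final graph: no rule applies after step 6
NF nodes: {0:B, 1:C, 2:B, 3:C}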